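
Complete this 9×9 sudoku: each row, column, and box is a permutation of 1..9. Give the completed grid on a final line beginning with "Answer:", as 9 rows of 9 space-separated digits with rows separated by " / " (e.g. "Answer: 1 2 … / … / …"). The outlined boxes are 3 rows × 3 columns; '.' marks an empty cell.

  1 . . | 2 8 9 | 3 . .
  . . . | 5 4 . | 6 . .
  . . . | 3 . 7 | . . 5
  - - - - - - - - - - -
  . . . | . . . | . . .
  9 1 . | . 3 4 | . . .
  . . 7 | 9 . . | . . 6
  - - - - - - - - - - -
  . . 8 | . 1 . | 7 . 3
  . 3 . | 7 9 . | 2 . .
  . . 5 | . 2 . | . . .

Step 1. [r6c5∈{5}] nothing but 5 survives at r6c5. So r6c5=5.
Step 2. [r4c1∈{2,3,4,5,6,8}] across col 1, 5 lands solely at r4c1. So r4c1=5.
Step 3. [r4c4∈{1,6,8}] 1 has one home in col 4: r4c4 ⇒ r4c4=1.
Step 4. [r8c3∈{1,4,6}] 1 has one home in col 3: r8c3, so r8c3=1.
Step 5. [r3c5∈{6}] only 6 remains possible at r3c5, so r3c5=6.
Step 6. [r1c2∈{4,5,6,7}] across row 1, 5 lands solely at r1c2, so r1c2=5.
Step 7. [r1c3∈{4,6}] row 1 places 6 nowhere but r1c3, so r1c3=6.
Step 8. [r5c3∈{2}] r5c3 is down to just 2, so r5c3=2.
Step 9. [r4c2∈{4,6,8}] in box 4, 6 fits only at r4c2, so r4c2=6.
Step 10. [r5c4∈{6,8}] r5c4 is the only open cell in row 5 admitting 6 ⇒ r5c4=6.
Step 11. [r9c4∈{4,8}] r9c4 is the only open cell in col 4 admitting 8, so r9c4=8.
Step 12. [r7c4∈{4}] r7c4 has the single candidate 4 ⇒ r7c4=4.
Step 13. [r5c7∈{5,8}] r5c7 is the only open cell in col 7 admitting 5. So r5c7=5.
Step 14. [r4c5∈{7}] r4c5 has the single candidate 7. So r4c5=7.
Step 15. [r2c6∈{1}] r2c6 is down to just 1. So r2c6=1.
Step 16. [r9c9∈{1,4,9}] across col 9, 1 lands solely at r9c9, so r9c9=1.
Step 17. [r3c8∈{1,2,4,8,9}] r1c8 and r1c9 in box 3 both hold exactly {4,7}; those values are spoken for, so r3c8≠4.
Step 18. [r2c9∈{2,7,8,9}] the pair r1c8,r1c9 in box 3 locks {4,7} between them, so r2c9≠7.
Step 19. [r9c6∈{3,6}] r9c6 is the only open cell in row 9 admitting 3, so r9c6=3.
Step 20. [r2c8∈{2,7,8,9}] the pair r1c8,r1c9 in box 3 locks {4,7} between them, so r2c8≠7.
Step 21. [r3c7∈{1,4,8,9}] box 3 has a naked pair {4,7} at r1c8 and r1c9, so r3c7≠4.
Step 22. [r4c9∈{2,4,8,9}] the pair r5c8,r5c9 in box 6 locks {7,8} between them. So r4c9≠8.
Step 23. [r3c2∈{2,4,8,9}] within box 7, every 9-candidate lies in col 2. So r3c2≠9.
Step 24. [r4c8∈{2,3,4,8,9}] the pair r5c8,r5c9 in box 6 locks {7,8} between them ⇒ r4c8≠8.
Step 25. [r6c7∈{1,4,8}] r5c8 and r5c9 in box 6 both hold exactly {7,8}; those values are spoken for. So r6c7≠8.
Step 26. [r6c6∈{2,8}] 8 in box 4 is pinned to row 6 ⇒ r6c6≠8.
Step 27. [r4c6∈{2,8}] in col 6, 8 fits only at r4c6 ⇒ r4c6=8.
Step 28. [r3c7∈{1,8,9}] 8 has one home in col 7: r3c7 ⇒ r3c7=8.
Step 29. [r3c8∈{1,2,9}] row 3 places 1 nowhere but r3c8. So r3c8=1.
Step 30. [r3c3∈{4,9}] across row 3, 9 lands solely at r3c3 ⇒ r3c3=9.
Step 31. [r4c3∈{3,4}] r4c3 is the only open cell in col 3 admitting 4. So r4c3=4.
Step 32. [r6c2∈{8}] r6c2 has the single candidate 8. So r6c2=8.
Step 33. [r2c1∈{2,3,7,8}] in row 2, 8 fits only at r2c1 ⇒ r2c1=8.
Step 34. [r9c1∈{4,6,7}] across col 1, 7 lands solely at r9c1 ⇒ r9c1=7.
Step 35. [r9c8∈{4,6,9}] in row 9, 6 fits only at r9c8 ⇒ r9c8=6.
Step 36. [r4c8∈{2,3,9}] across row 4, 3 lands solely at r4c8 ⇒ r4c8=3.
Step 37. [r4c9∈{2,9}] across row 4, 2 lands solely at r4c9, so r4c9=2.
Step 38. [r6c8∈{4}] r6c8 is down to just 4. So r6c8=4.
Step 39. [r9c7∈{4,9}] r9c7 is the only open cell in col 7 admitting 4. So r9c7=4.
Step 40. [r7c8∈{5,9}] across box 9, 9 lands solely at r7c8, so r7c8=9.
Step 41. [r7c2∈{2}] r7c2's peers cover all but 2. So r7c2=2.
Step 42. [r8c9∈{8}] r8c9 is down to just 8. So r8c9=8.
Step 43. [r8c1∈{4,6}] r8c1 is the only open cell in row 8 admitting 4, so r8c1=4.
Step 44. [r7c6∈{5,6}] across row 7, 5 lands solely at r7c6 ⇒ r7c6=5.
Step 45. [r5c9∈{7}] r5c9 has the single candidate 7 ⇒ r5c9=7.
Step 46. [r2c8∈{2}] r2c8's peers cover all but 2, so r2c8=2.
Step 47. [r6c6∈{2}] nothing but 2 survives at r6c6. So r6c6=2.
Step 48. [r2c9∈{9}] r2c9 has the single candidate 9, so r2c9=9.
Step 49. [r9c2∈{9}] only 9 remains possible at r9c2, so r9c2=9.
Step 50. [r3c2∈{4}] r3c2's peers cover all but 4 ⇒ r3c2=4.
Step 51. [r1c8∈{7}] r1c8 is down to just 7. So r1c8=7.
Step 52. [r3c1∈{2}] only 2 remains possible at r3c1 ⇒ r3c1=2.
Step 53. [r4c7∈{9}] r4c7's peers cover all but 9. So r4c7=9.
Step 54. [r7c1∈{6}] r7c1 has the single candidate 6 ⇒ r7c1=6.
Step 55. [r8c8∈{5}] r8c8's peers cover all but 5 ⇒ r8c8=5.
Step 56. [r2c2∈{7}] r2c2 is down to just 7 ⇒ r2c2=7.
Step 57. [r5c8∈{8}] r5c8 has the single candidate 8, so r5c8=8.
Step 58. [r8c6∈{6}] r8c6 is down to just 6 ⇒ r8c6=6.
Step 59. [r6c1∈{3}] r6c1 is down to just 3. So r6c1=3.
Step 60. [r1c9∈{4}] only 4 remains possible at r1c9. So r1c9=4.
Step 61. [r2c3∈{3}] r2c3 is down to just 3, so r2c3=3.
Step 62. [r6c7∈{1}] nothing but 1 survives at r6c7, so r6c7=1.

Answer: 1 5 6 2 8 9 3 7 4 / 8 7 3 5 4 1 6 2 9 / 2 4 9 3 6 7 8 1 5 / 5 6 4 1 7 8 9 3 2 / 9 1 2 6 3 4 5 8 7 / 3 8 7 9 5 2 1 4 6 / 6 2 8 4 1 5 7 9 3 / 4 3 1 7 9 6 2 5 8 / 7 9 5 8 2 3 4 6 1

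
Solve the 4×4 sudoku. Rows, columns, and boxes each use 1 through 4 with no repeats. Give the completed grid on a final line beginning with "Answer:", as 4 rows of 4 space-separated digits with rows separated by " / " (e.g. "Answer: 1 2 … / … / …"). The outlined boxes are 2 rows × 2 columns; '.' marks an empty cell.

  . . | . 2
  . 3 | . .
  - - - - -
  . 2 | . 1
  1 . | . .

Step 1. [r2c4∈{4}] only 4 remains possible at r2c4 ⇒ r2c4=4.
Step 2. [r4c2∈{4}] r4c2's peers cover all but 4. So r4c2=4.
Step 3. [r1c3∈{1,3}] r1c3 is the only open cell in row 1 admitting 3. So r1c3=3.
Step 4. [r4c4∈{3}] r4c4 has the single candidate 3, so r4c4=3.
Step 5. [r2c1∈{2}] r2c1 is down to just 2 ⇒ r2c1=2.
Step 6. [r3c1∈{3}] nothing but 3 survives at r3c1, so r3c1=3.
Step 7. [r2c3∈{1}] r2c3 is down to just 1, so r2c3=1.
Step 8. [r1c2∈{1}] r1c2 has the single candidate 1, so r1c2=1.
Step 9. [r4c3∈{2}] r4c3's peers cover all but 2, so r4c3=2.
Step 10. [r1c1∈{4}] r1c1's peers cover all but 4. So r1c1=4.
Step 11. [r3c3∈{4}] only 4 remains possible at r3c3, so r3c3=4.

Answer: 4 1 3 2 / 2 3 1 4 / 3 2 4 1 / 1 4 2 3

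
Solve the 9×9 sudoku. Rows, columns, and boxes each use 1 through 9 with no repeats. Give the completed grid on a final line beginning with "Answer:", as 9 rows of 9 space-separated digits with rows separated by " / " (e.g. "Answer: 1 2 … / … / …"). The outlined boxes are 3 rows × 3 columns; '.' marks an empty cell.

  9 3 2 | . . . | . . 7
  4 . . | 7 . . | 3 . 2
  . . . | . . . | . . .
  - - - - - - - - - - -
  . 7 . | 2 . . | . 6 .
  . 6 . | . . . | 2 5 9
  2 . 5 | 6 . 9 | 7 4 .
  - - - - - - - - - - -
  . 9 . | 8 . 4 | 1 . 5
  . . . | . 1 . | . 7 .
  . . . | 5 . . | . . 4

Step 1. [r4c7∈{8}] only 8 remains possible at r4c7 ⇒ r4c7=8.
Step 2. [r8c2∈{2,4,5,8}] in col 2, 4 fits only at r8c2 ⇒ r8c2=4.
Step 3. [r8c6∈{2,3,6}] across row 8, 2 lands solely at r8c6 ⇒ r8c6=2.
Step 4. [r3c5∈{2,3,4,5,6,8,9}] r3c5 is the only open cell in row 3 admitting 2, so r3c5=2.
Step 5. [r8c1∈{3,5,6,8}] r8c1 is the only open cell in row 8 admitting 5, so r8c1=5.
Step 6. [r9c2∈{1,2,8}] r9c2 is the only open cell in col 2 admitting 2 ⇒ r9c2=2.
Step 7. [r4c3∈{1,3,4,9}] across row 4, 9 lands solely at r4c3 ⇒ r4c3=9.
Step 8. [r5c3∈{1,3,4,8}] in col 3, 4 fits only at r5c3, so r5c3=4.
Step 9. [r4c5∈{3,4,5}] r4c5 is the only open cell in row 4 admitting 4 ⇒ r4c5=4.
Step 10. [r4c6∈{1,3,5}] 5 has one home in row 4: r4c6 ⇒ r4c6=5.
Step 11. [r8c9∈{3,6,8}] r8c7 and r9c7 in box 9 both hold exactly {6,9}; those values are spoken for, so r8c9≠6.
Step 12. [r3c9∈{1,6,8}] across col 9, 6 lands solely at r3c9, so r3c9=6.
Step 13. [r2c3∈{1,6,8}] in box 1, 6 fits only at r2c3 ⇒ r2c3=6.
Step 14. [r8c9∈{3,8}] 8 has one home in col 9: r8c9 ⇒ r8c9=8.
Step 15. [r8c3∈{3}] r8c3 has the single candidate 3 ⇒ r8c3=3.
Step 16. [r7c3∈{7}] r7c3 is down to just 7, so r7c3=7.
Step 17. [r8c4∈{9}] r8c4 has the single candidate 9. So r8c4=9.
Step 18. [r2c5∈{5,8,9}] col 5 places 9 nowhere but r2c5. So r2c5=9.
Step 19. [r2c2∈{1,5,8}] r2c2 is the only open cell in row 2 admitting 5, so r2c2=5.
Step 20. [r1c5∈{5,6,8}] col 5 places 5 nowhere but r1c5 ⇒ r1c5=5.
Step 21. [r1c6∈{1,6,8}] row 1 places 6 nowhere but r1c6, so r1c6=6.
Step 22. [r1c8∈{1,8}] r1c8 is the only open cell in row 1 admitting 8. So r1c8=8.
Step 23. [r1c4∈{1,4}] across row 1, 1 lands solely at r1c4. So r1c4=1.
Step 24. [r5c4∈{3}] r5c4 has the single candidate 3. So r5c4=3.
Step 25. [r6c5∈{8}] r6c5 has the single candidate 8. So r6c5=8.
Step 26. [r6c2∈{1}] r6c2 has the single candidate 1 ⇒ r6c2=1.
Step 27. [r3c2∈{8}] only 8 remains possible at r3c2 ⇒ r3c2=8.
Step 28. [r3c3∈{1}] r3c3 has the single candidate 1. So r3c3=1.
Step 29. [r3c8∈{9}] nothing but 9 survives at r3c8. So r3c8=9.
Step 30. [r9c8∈{3}] r9c8 is down to just 3, so r9c8=3.
Step 31. [r9c6∈{7}] nothing but 7 survives at r9c6. So r9c6=7.
Step 32. [r9c5∈{6}] r9c5 has the single candidate 6, so r9c5=6.
Step 33. [r9c3∈{8}] nothing but 8 survives at r9c3, so r9c3=8.
Step 34. [r3c4∈{4}] only 4 remains possible at r3c4, so r3c4=4.
Step 35. [r4c9∈{1,3}] r4c9 is the only open cell in row 4 admitting 1 ⇒ r4c9=1.
Step 36. [r2c8∈{1}] nothing but 1 survives at r2c8. So r2c8=1.
Step 37. [r3c7∈{5}] only 5 remains possible at r3c7, so r3c7=5.
Step 38. [r1c7∈{4}] r1c7's peers cover all but 4, so r1c7=4.
Step 39. [r5c5∈{7}] r5c5 has the single candidate 7, so r5c5=7.
Step 40. [r7c5∈{3}] r7c5's peers cover all but 3 ⇒ r7c5=3.
Step 41. [r5c1∈{8}] only 8 remains possible at r5c1 ⇒ r5c1=8.
Step 42. [r4c1∈{3}] r4c1's peers cover all but 3, so r4c1=3.
Step 43. [r3c1∈{7}] r3c1 has the single candidate 7. So r3c1=7.
Step 44. [r8c7∈{6}] nothing but 6 survives at r8c7 ⇒ r8c7=6.
Step 45. [r3c6∈{3}] r3c6 has the single candidate 3, so r3c6=3.
Step 46. [r7c8∈{2}] only 2 remains possible at r7c8 ⇒ r7c8=2.
Step 47. [r9c7∈{9}] r9c7 is down to just 9, so r9c7=9.
Step 48. [r7c1∈{6}] only 6 remains possible at r7c1 ⇒ r7c1=6.
Step 49. [r6c9∈{3}] nothing but 3 survives at r6c9. So r6c9=3.
Step 50. [r9c1∈{1}] nothing but 1 survives at r9c1, so r9c1=1.
Step 51. [r2c6∈{8}] r2c6 has the single candidate 8 ⇒ r2c6=8.
Step 52. [r5c6∈{1}] r5c6 is down to just 1 ⇒ r5c6=1.

Answer: 9 3 2 1 5 6 4 8 7 / 4 5 6 7 9 8 3 1 2 / 7 8 1 4 2 3 5 9 6 / 3 7 9 2 4 5 8 6 1 / 8 6 4 3 7 1 2 5 9 / 2 1 5 6 8 9 7 4 3 / 6 9 7 8 3 4 1 2 5 / 5 4 3 9 1 2 6 7 8 / 1 2 8 5 6 7 9 3 4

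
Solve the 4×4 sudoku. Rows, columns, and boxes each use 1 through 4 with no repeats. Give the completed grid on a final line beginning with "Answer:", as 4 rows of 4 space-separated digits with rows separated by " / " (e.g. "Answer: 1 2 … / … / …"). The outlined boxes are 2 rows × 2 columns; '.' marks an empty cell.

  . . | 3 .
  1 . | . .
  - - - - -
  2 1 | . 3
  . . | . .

Step 1. [r1c1∈{4}] nothing but 4 survives at r1c1, so r1c1=4.
Step 2. [r3c3∈{4}] r3c3 has the single candidate 4. So r3c3=4.
Step 3. [r2c3∈{2}] only 2 remains possible at r2c3. So r2c3=2.
Step 4. [r4c3∈{1}] r4c3's peers cover all but 1 ⇒ r4c3=1.
Step 5. [r2c2∈{3}] nothing but 3 survives at r2c2, so r2c2=3.
Step 6. [r1c2∈{2}] r1c2 is down to just 2, so r1c2=2.
Step 7. [r2c4∈{4}] only 4 remains possible at r2c4, so r2c4=4.
Step 8. [r4c1∈{3}] only 3 remains possible at r4c1 ⇒ r4c1=3.
Step 9. [r1c4∈{1}] r1c4 has the single candidate 1, so r1c4=1.
Step 10. [r4c4∈{2}] only 2 remains possible at r4c4 ⇒ r4c4=2.
Step 11. [r4c2∈{4}] only 4 remains possible at r4c2, so r4c2=4.

Answer: 4 2 3 1 / 1 3 2 4 / 2 1 4 3 / 3 4 1 2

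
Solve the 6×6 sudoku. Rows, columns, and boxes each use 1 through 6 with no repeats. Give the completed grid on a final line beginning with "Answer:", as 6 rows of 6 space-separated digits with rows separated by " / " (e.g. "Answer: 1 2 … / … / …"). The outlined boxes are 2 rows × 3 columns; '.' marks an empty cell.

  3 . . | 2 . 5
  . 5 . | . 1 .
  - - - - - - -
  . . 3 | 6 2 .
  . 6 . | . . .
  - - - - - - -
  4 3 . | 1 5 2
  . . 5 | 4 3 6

Step 1. [r4c5∈{4}] r4c5 has the single candidate 4. So r4c5=4.
Step 2. [r2c1∈{2,6}] across col 1, 6 lands solely at r2c1, so r2c1=6.
Step 3. [r3c6∈{1}] nothing but 1 survives at r3c6 ⇒ r3c6=1.
Step 4. [r6c2∈{1,2}] across col 2, 2 lands solely at r6c2, so r6c2=2.
Step 5. [r4c1∈{1,2,5}] 2 has one home in col 1: r4c1, so r4c1=2.
Step 6. [r4c6∈{3}] nothing but 3 survives at r4c6, so r4c6=3.
Step 7. [r1c2∈{1,4}] r1c2 is the only open cell in col 2 admitting 1, so r1c2=1.
Step 8. [r2c6∈{4}] nothing but 4 survives at r2c6, so r2c6=4.
Step 9. [r6c1∈{1}] only 1 remains possible at r6c1. So r6c1=1.
Step 10. [r4c3∈{1}] nothing but 1 survives at r4c3. So r4c3=1.
Step 11. [r1c3∈{4}] r1c3's peers cover all but 4, so r1c3=4.
Step 12. [r5c3∈{6}] r5c3 has the single candidate 6 ⇒ r5c3=6.
Step 13. [r2c3∈{2}] nothing but 2 survives at r2c3, so r2c3=2.
Step 14. [r2c4∈{3}] r2c4's peers cover all but 3 ⇒ r2c4=3.
Step 15. [r1c5∈{6}] nothing but 6 survives at r1c5, so r1c5=6.
Step 16. [r3c2∈{4}] nothing but 4 survives at r3c2. So r3c2=4.
Step 17. [r4c4∈{5}] r4c4's peers cover all but 5 ⇒ r4c4=5.
Step 18. [r3c1∈{5}] r3c1 has the single candidate 5. So r3c1=5.

Answer: 3 1 4 2 6 5 / 6 5 2 3 1 4 / 5 4 3 6 2 1 / 2 6 1 5 4 3 / 4 3 6 1 5 2 / 1 2 5 4 3 6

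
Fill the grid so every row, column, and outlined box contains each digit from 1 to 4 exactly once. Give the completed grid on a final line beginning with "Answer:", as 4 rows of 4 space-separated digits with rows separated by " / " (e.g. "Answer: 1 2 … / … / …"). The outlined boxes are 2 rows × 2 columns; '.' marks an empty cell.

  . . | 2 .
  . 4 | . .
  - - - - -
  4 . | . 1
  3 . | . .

Step 1. [r1c4∈{3,4}] 4 has one home in row 1: r1c4. So r1c4=4.
Step 2. [r2c3∈{1,3}] across col 3, 1 lands solely at r2c3 ⇒ r2c3=1.
Step 3. [r4c2∈{1,2}] r4c2 is the only open cell in row 4 admitting 1 ⇒ r4c2=1.
Step 4. [r4c4∈{2}] r4c4 is down to just 2, so r4c4=2.
Step 5. [r2c4∈{3}] nothing but 3 survives at r2c4 ⇒ r2c4=3.
Step 6. [r2c1∈{2}] only 2 remains possible at r2c1, so r2c1=2.
Step 7. [r3c2∈{2}] nothing but 2 survives at r3c2 ⇒ r3c2=2.
Step 8. [r1c1∈{1}] nothing but 1 survives at r1c1, so r1c1=1.
Step 9. [r3c3∈{3}] nothing but 3 survives at r3c3 ⇒ r3c3=3.
Step 10. [r4c3∈{4}] only 4 remains possible at r4c3, so r4c3=4.
Step 11. [r1c2∈{3}] nothing but 3 survives at r1c2, so r1c2=3.

Answer: 1 3 2 4 / 2 4 1 3 / 4 2 3 1 / 3 1 4 2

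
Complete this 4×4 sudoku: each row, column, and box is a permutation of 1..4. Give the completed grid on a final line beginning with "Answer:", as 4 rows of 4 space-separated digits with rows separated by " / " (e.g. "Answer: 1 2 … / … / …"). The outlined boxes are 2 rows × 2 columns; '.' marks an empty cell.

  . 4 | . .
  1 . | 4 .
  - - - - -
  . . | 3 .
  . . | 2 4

Step 1. [r3c4∈{1}] r3c4's peers cover all but 1. So r3c4=1.
Step 2. [r3c2∈{2}] nothing but 2 survives at r3c2. So r3c2=2.
Step 3. [r2c2∈{3}] r2c2 is down to just 3, so r2c2=3.
Step 4. [r1c1∈{2}] r1c1 has the single candidate 2, so r1c1=2.
Step 5. [r4c2∈{1}] only 1 remains possible at r4c2 ⇒ r4c2=1.
Step 6. [r1c4∈{3}] only 3 remains possible at r1c4, so r1c4=3.
Step 7. [r2c4∈{2}] r2c4's peers cover all but 2. So r2c4=2.
Step 8. [r1c3∈{1}] r1c3's peers cover all but 1. So r1c3=1.
Step 9. [r3c1∈{4}] r3c1 has the single candidate 4, so r3c1=4.
Step 10. [r4c1∈{3}] nothing but 3 survives at r4c1. So r4c1=3.

Answer: 2 4 1 3 / 1 3 4 2 / 4 2 3 1 / 3 1 2 4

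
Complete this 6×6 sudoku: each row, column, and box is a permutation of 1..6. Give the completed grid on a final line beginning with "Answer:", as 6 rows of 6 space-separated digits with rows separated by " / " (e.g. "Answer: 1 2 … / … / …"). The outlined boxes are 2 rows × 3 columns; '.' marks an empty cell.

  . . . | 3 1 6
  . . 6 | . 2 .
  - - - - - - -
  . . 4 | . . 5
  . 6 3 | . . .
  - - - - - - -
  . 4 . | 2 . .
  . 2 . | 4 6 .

Step 1. [r4c1∈{1,2,5}] across row 4, 5 lands solely at r4c1, so r4c1=5.
Step 2. [r2c2∈{1,3,5}] 3 has one home in col 2: r2c2. So r2c2=3.
Step 3. [r2c1∈{1,4}] in row 2, 1 fits only at r2c1. So r2c1=1.
Step 4. [r6c3∈{1,5}] row 6 places 5 nowhere but r6c3 ⇒ r6c3=5.
Step 5. [r6c6∈{1,3}] across row 6, 1 lands solely at r6c6. So r6c6=1.
Step 6. [r5c6∈{3}] r5c6 is down to just 3, so r5c6=3.
Step 7. [r3c4∈{1,6}] in row 3, 6 fits only at r3c4, so r3c4=6.
Step 8. [r2c6∈{4}] only 4 remains possible at r2c6. So r2c6=4.
Step 9. [r1c1∈{2,4}] 4 has one home in row 1: r1c1 ⇒ r1c1=4.
Step 10. [r6c1∈{3}] r6c1's peers cover all but 3, so r6c1=3.
Step 11. [r5c5∈{5}] nothing but 5 survives at r5c5, so r5c5=5.
Step 12. [r4c4∈{1}] nothing but 1 survives at r4c4. So r4c4=1.
Step 13. [r2c4∈{5}] r2c4 is down to just 5. So r2c4=5.
Step 14. [r1c3∈{2}] r1c3 has the single candidate 2 ⇒ r1c3=2.
Step 15. [r4c5∈{4}] nothing but 4 survives at r4c5, so r4c5=4.
Step 16. [r5c1∈{6}] r5c1 has the single candidate 6 ⇒ r5c1=6.
Step 17. [r4c6∈{2}] r4c6's peers cover all but 2, so r4c6=2.
Step 18. [r1c2∈{5}] only 5 remains possible at r1c2, so r1c2=5.
Step 19. [r3c2∈{1}] r3c2 is down to just 1 ⇒ r3c2=1.
Step 20. [r5c3∈{1}] r5c3 has the single candidate 1, so r5c3=1.
Step 21. [r3c1∈{2}] r3c1's peers cover all but 2 ⇒ r3c1=2.
Step 22. [r3c5∈{3}] r3c5 has the single candidate 3. So r3c5=3.

Answer: 4 5 2 3 1 6 / 1 3 6 5 2 4 / 2 1 4 6 3 5 / 5 6 3 1 4 2 / 6 4 1 2 5 3 / 3 2 5 4 6 1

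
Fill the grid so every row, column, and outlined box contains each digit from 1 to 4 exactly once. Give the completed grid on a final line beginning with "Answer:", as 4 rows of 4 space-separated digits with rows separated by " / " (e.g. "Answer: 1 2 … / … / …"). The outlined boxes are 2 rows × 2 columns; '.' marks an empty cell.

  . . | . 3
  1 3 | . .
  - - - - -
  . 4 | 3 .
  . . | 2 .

Step 1. [r4c4∈{1,4}] across row 4, 4 lands solely at r4c4. So r4c4=4.
Step 2. [r1c1∈{2,4}] 4 has one home in col 1: r1c1, so r1c1=4.
Step 3. [r3c1∈{2}] only 2 remains possible at r3c1, so r3c1=2.
Step 4. [r2c3∈{4}] r2c3 has the single candidate 4 ⇒ r2c3=4.
Step 5. [r4c2∈{1}] r4c2 has the single candidate 1 ⇒ r4c2=1.
Step 6. [r3c4∈{1}] nothing but 1 survives at r3c4, so r3c4=1.
Step 7. [r2c4∈{2}] r2c4's peers cover all but 2, so r2c4=2.
Step 8. [r4c1∈{3}] r4c1's peers cover all but 3 ⇒ r4c1=3.
Step 9. [r1c3∈{1}] only 1 remains possible at r1c3, so r1c3=1.
Step 10. [r1c2∈{2}] r1c2 has the single candidate 2, so r1c2=2.

Answer: 4 2 1 3 / 1 3 4 2 / 2 4 3 1 / 3 1 2 4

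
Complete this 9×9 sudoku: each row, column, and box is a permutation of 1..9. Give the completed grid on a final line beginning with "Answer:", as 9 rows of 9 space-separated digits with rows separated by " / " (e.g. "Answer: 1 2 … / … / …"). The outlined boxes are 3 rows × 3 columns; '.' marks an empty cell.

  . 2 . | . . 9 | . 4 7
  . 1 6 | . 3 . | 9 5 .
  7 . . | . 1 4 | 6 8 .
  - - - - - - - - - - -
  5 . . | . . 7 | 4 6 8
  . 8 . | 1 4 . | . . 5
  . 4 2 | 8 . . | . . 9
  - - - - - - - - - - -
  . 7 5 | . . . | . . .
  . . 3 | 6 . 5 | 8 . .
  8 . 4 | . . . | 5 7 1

Step 1. [r8c2∈{9}] only 9 remains possible at r8c2 ⇒ r8c2=9.
Step 2. [r8c8∈{2}] nothing but 2 survives at r8c8 ⇒ r8c8=2.
Step 3. [r7c7∈{3}] r7c7 is down to just 3, so r7c7=3.
Step 4. [r7c1∈{1,2,6}] r7c1 is the only open cell in col 1 admitting 2, so r7c1=2.
Step 5. [r5c1∈{3,6,9}] col 1 places 9 nowhere but r5c1. So r5c1=9.
Step 6. [r5c6∈{2,3,6}] r5c6 is the only open cell in row 5 admitting 6, so r5c6=6.
Step 7. [r6c6∈{3}] only 3 remains possible at r6c6. So r6c6=3.
Step 8. [r2c6∈{2,8}] across row 2, 8 lands solely at r2c6, so r2c6=8.
Step 9. [r7c4∈{4,9}] 4 has one home in col 4: r7c4, so r7c4=4.
Step 10. [r3c9∈{2,3}] col 9 places 3 nowhere but r3c9. So r3c9=3.
Step 11. [r3c4∈{2,5}] in row 3, 2 fits only at r3c4 ⇒ r3c4=2.
Step 12. [r6c7∈{1,7}] 7 has one home in row 6: r6c7 ⇒ r6c7=7.
Step 13. [r4c4∈{9}] only 9 remains possible at r4c4. So r4c4=9.
Step 14. [r9c5∈{2,9}] in row 9, 9 fits only at r9c5 ⇒ r9c5=9.
Step 15. [r6c5∈{5}] only 5 remains possible at r6c5, so r6c5=5.
Step 16. [r6c1∈{1,6}] r6c1 is the only open cell in row 6 admitting 6 ⇒ r6c1=6.
Step 17. [r5c3∈{7}] r5c3 has the single candidate 7 ⇒ r5c3=7.
Step 18. [r1c3∈{8}] nothing but 8 survives at r1c3. So r1c3=8.
Step 19. [r4c3∈{1}] r4c3 has the single candidate 1, so r4c3=1.
Step 20. [r4c5∈{2}] r4c5 is down to just 2, so r4c5=2.
Step 21. [r7c9∈{6}] only 6 remains possible at r7c9. So r7c9=6.
Step 22. [r2c9∈{2}] nothing but 2 survives at r2c9 ⇒ r2c9=2.
Step 23. [r1c4∈{5}] only 5 remains possible at r1c4. So r1c4=5.
Step 24. [r3c2∈{5}] r3c2 is down to just 5, so r3c2=5.
Step 25. [r1c7∈{1}] r1c7 is down to just 1 ⇒ r1c7=1.
Step 26. [r5c8∈{3}] r5c8 is down to just 3 ⇒ r5c8=3.
Step 27. [r9c6∈{2}] nothing but 2 survives at r9c6, so r9c6=2.
Step 28. [r9c4∈{3}] r9c4 has the single candidate 3 ⇒ r9c4=3.
Step 29. [r8c1∈{1}] only 1 remains possible at r8c1. So r8c1=1.
Step 30. [r7c6∈{1}] r7c6 has the single candidate 1. So r7c6=1.
Step 31. [r2c1∈{4}] r2c1 has the single candidate 4. So r2c1=4.
Step 32. [r8c9∈{4}] r8c9 has the single candidate 4. So r8c9=4.
Step 33. [r6c8∈{1}] r6c8 has the single candidate 1 ⇒ r6c8=1.
Step 34. [r8c5∈{7}] r8c5's peers cover all but 7, so r8c5=7.
Step 35. [r1c1∈{3}] only 3 remains possible at r1c1, so r1c1=3.
Step 36. [r4c2∈{3}] r4c2's peers cover all but 3. So r4c2=3.
Step 37. [r2c4∈{7}] r2c4's peers cover all but 7, so r2c4=7.
Step 38. [r1c5∈{6}] r1c5's peers cover all but 6 ⇒ r1c5=6.
Step 39. [r7c8∈{9}] r7c8 has the single candidate 9 ⇒ r7c8=9.
Step 40. [r3c3∈{9}] r3c3 has the single candidate 9. So r3c3=9.
Step 41. [r7c5∈{8}] r7c5 is down to just 8, so r7c5=8.
Step 42. [r9c2∈{6}] r9c2 is down to just 6, so r9c2=6.
Step 43. [r5c7∈{2}] r5c7 is down to just 2 ⇒ r5c7=2.

Answer: 3 2 8 5 6 9 1 4 7 / 4 1 6 7 3 8 9 5 2 / 7 5 9 2 1 4 6 8 3 / 5 3 1 9 2 7 4 6 8 / 9 8 7 1 4 6 2 3 5 / 6 4 2 8 5 3 7 1 9 / 2 7 5 4 8 1 3 9 6 / 1 9 3 6 7 5 8 2 4 / 8 6 4 3 9 2 5 7 1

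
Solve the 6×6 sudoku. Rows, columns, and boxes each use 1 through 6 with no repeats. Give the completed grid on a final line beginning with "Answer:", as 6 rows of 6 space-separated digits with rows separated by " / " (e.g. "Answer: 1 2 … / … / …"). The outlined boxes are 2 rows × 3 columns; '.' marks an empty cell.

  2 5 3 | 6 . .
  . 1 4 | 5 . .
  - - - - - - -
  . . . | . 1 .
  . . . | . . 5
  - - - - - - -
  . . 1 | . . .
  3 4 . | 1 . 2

Step 1. [r2c6∈{3}] nothing but 3 survives at r2c6. So r2c6=3.
Step 2. [r5c2∈{2,6}] in row 5, 2 fits only at r5c2, so r5c2=2.
Step 3. [r2c1∈{6}] r2c1 has the single candidate 6, so r2c1=6.
Step 4. [r6c3∈{5,6}] 6 has one home in box 5: r6c3. So r6c3=6.
Step 5. [r1c5∈{4}] r1c5's peers cover all but 4, so r1c5=4.
Step 6. [r4c3∈{2}] r4c3's peers cover all but 2 ⇒ r4c3=2.
Step 7. [r3c4∈{2,3,4}] in row 3, 2 fits only at r3c4. So r3c4=2.
Step 8. [r5c1∈{5}] nothing but 5 survives at r5c1 ⇒ r5c1=5.
Step 9. [r3c1∈{4}] only 4 remains possible at r3c1, so r3c1=4.
Step 10. [r3c6∈{6}] r3c6 is down to just 6. So r3c6=6.
Step 11. [r4c5∈{3}] r4c5 is down to just 3 ⇒ r4c5=3.
Step 12. [r5c6∈{4}] r5c6 is down to just 4 ⇒ r5c6=4.
Step 13. [r5c5∈{6}] only 6 remains possible at r5c5, so r5c5=6.
Step 14. [r5c4∈{3}] r5c4 is down to just 3. So r5c4=3.
Step 15. [r4c4∈{4}] nothing but 4 survives at r4c4 ⇒ r4c4=4.
Step 16. [r1c6∈{1}] only 1 remains possible at r1c6. So r1c6=1.
Step 17. [r4c2∈{6}] r4c2's peers cover all but 6 ⇒ r4c2=6.
Step 18. [r6c5∈{5}] only 5 remains possible at r6c5. So r6c5=5.
Step 19. [r2c5∈{2}] r2c5's peers cover all but 2 ⇒ r2c5=2.
Step 20. [r4c1∈{1}] r4c1's peers cover all but 1. So r4c1=1.
Step 21. [r3c3∈{5}] nothing but 5 survives at r3c3, so r3c3=5.
Step 22. [r3c2∈{3}] r3c2's peers cover all but 3 ⇒ r3c2=3.

Answer: 2 5 3 6 4 1 / 6 1 4 5 2 3 / 4 3 5 2 1 6 / 1 6 2 4 3 5 / 5 2 1 3 6 4 / 3 4 6 1 5 2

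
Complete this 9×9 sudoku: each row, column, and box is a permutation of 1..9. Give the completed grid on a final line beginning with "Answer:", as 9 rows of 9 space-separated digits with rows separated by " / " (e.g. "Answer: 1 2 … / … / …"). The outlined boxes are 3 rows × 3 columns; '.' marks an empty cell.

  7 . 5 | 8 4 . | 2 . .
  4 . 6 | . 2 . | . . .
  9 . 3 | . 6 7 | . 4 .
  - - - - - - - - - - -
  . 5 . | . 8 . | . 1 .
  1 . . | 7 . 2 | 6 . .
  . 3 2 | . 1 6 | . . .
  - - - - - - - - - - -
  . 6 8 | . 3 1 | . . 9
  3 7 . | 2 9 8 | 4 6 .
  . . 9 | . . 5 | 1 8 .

Step 1. [r4c6∈{3,4,9}] 4 has one home in col 6: r4c6. So r4c6=4.
Step 2. [r8c9∈{5}] r8c9's peers cover all but 5. So r8c9=5.
Step 3. [r9c9∈{2,3,7}] in row 9, 3 fits only at r9c9, so r9c9=3.
Step 4. [r5c8∈{3,5,9}] 3 has one home in row 5: r5c8, so r5c8=3.
Step 5. [r2c7∈{3,5,7,8,9}] 3 has one home in col 7: r2c7 ⇒ r2c7=3.
Step 6. [r6c1∈{8}] r6c1 has the single candidate 8 ⇒ r6c1=8.
Step 7. [r3c7∈{5,8}] across col 7, 8 lands solely at r3c7 ⇒ r3c7=8.
Step 8. [r6c7∈{5,7,9}] 5 has one home in col 7: r6c7 ⇒ r6c7=5.
Step 9. [r3c9∈{1}] r3c9 is down to just 1 ⇒ r3c9=1.
Step 10. [r1c8∈{9}] r1c8 is down to just 9. So r1c8=9.
Step 11. [r6c8∈{7}] r6c8's peers cover all but 7 ⇒ r6c8=7.
Step 12. [r9c2∈{2,4}] 4 has one home in box 7: r9c2 ⇒ r9c2=4.
Step 13. [r2c4∈{1,5,9}] r2c4 is the only open cell in col 4 admitting 1. So r2c4=1.
Step 14. [r7c1∈{2,5}] 5 has one home in row 7: r7c1 ⇒ r7c1=5.
Step 15. [r4c4∈{3,9}] row 4 places 3 nowhere but r4c4 ⇒ r4c4=3.
Step 16. [r6c9∈{4}] r6c9 has the single candidate 4. So r6c9=4.
Step 17. [r5c3∈{4}] only 4 remains possible at r5c3 ⇒ r5c3=4.
Step 18. [r1c6∈{3}] r1c6's peers cover all but 3 ⇒ r1c6=3.
Step 19. [r9c1∈{2}] only 2 remains possible at r9c1. So r9c1=2.
Step 20. [r7c8∈{2}] nothing but 2 survives at r7c8 ⇒ r7c8=2.
Step 21. [r2c6∈{9}] r2c6 is down to just 9. So r2c6=9.
Step 22. [r9c5∈{7}] r9c5 is down to just 7 ⇒ r9c5=7.
Step 23. [r5c5∈{5}] only 5 remains possible at r5c5 ⇒ r5c5=5.
Step 24. [r8c3∈{1}] r8c3 has the single candidate 1, so r8c3=1.
Step 25. [r9c4∈{6}] nothing but 6 survives at r9c4, so r9c4=6.
Step 26. [r4c7∈{9}] r4c7 is down to just 9, so r4c7=9.
Step 27. [r3c2∈{2}] r3c2 is down to just 2 ⇒ r3c2=2.
Step 28. [r6c4∈{9}] r6c4 is down to just 9 ⇒ r6c4=9.
Step 29. [r7c4∈{4}] r7c4's peers cover all but 4 ⇒ r7c4=4.
Step 30. [r5c9∈{8}] r5c9 has the single candidate 8 ⇒ r5c9=8.
Step 31. [r4c9∈{2}] r4c9 has the single candidate 2, so r4c9=2.
Step 32. [r4c3∈{7}] only 7 remains possible at r4c3. So r4c3=7.
Step 33. [r4c1∈{6}] only 6 remains possible at r4c1, so r4c1=6.
Step 34. [r2c2∈{8}] nothing but 8 survives at r2c2, so r2c2=8.
Step 35. [r2c8∈{5}] r2c8's peers cover all but 5. So r2c8=5.
Step 36. [r3c4∈{5}] r3c4 is down to just 5, so r3c4=5.
Step 37. [r1c2∈{1}] only 1 remains possible at r1c2. So r1c2=1.
Step 38. [r5c2∈{9}] nothing but 9 survives at r5c2. So r5c2=9.
Step 39. [r7c7∈{7}] r7c7 has the single candidate 7. So r7c7=7.
Step 40. [r2c9∈{7}] r2c9 has the single candidate 7, so r2c9=7.
Step 41. [r1c9∈{6}] r1c9 is down to just 6. So r1c9=6.

Answer: 7 1 5 8 4 3 2 9 6 / 4 8 6 1 2 9 3 5 7 / 9 2 3 5 6 7 8 4 1 / 6 5 7 3 8 4 9 1 2 / 1 9 4 7 5 2 6 3 8 / 8 3 2 9 1 6 5 7 4 / 5 6 8 4 3 1 7 2 9 / 3 7 1 2 9 8 4 6 5 / 2 4 9 6 7 5 1 8 3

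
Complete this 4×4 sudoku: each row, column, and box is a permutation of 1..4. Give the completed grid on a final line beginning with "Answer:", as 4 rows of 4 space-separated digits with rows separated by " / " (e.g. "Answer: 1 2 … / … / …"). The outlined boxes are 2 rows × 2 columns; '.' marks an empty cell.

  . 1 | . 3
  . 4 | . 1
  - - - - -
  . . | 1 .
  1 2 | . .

Step 1. [r3c1∈{3,4}] r3c1 is the only open cell in col 1 admitting 4. So r3c1=4.
Step 2. [r2c3∈{2}] nothing but 2 survives at r2c3. So r2c3=2.
Step 3. [r1c3∈{4}] r1c3 has the single candidate 4, so r1c3=4.
Step 4. [r3c4∈{2}] r3c4 has the single candidate 2. So r3c4=2.
Step 5. [r4c3∈{3}] only 3 remains possible at r4c3 ⇒ r4c3=3.
Step 6. [r3c2∈{3}] r3c2 is down to just 3 ⇒ r3c2=3.
Step 7. [r2c1∈{3}] r2c1's peers cover all but 3 ⇒ r2c1=3.
Step 8. [r4c4∈{4}] r4c4 is down to just 4 ⇒ r4c4=4.
Step 9. [r1c1∈{2}] r1c1 is down to just 2 ⇒ r1c1=2.

Answer: 2 1 4 3 / 3 4 2 1 / 4 3 1 2 / 1 2 3 4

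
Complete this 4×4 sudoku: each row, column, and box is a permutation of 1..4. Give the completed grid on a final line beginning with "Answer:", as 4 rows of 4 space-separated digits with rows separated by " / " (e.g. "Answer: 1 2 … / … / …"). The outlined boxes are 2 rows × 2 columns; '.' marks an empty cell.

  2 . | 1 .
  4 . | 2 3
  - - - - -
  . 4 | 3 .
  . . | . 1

Step 1. [r4c1∈{3}] r4c1 has the single candidate 3. So r4c1=3.
Step 2. [r1c2∈{3}] r1c2 is down to just 3. So r1c2=3.
Step 3. [r4c2∈{2}] only 2 remains possible at r4c2 ⇒ r4c2=2.
Step 4. [r1c4∈{4}] only 4 remains possible at r1c4. So r1c4=4.
Step 5. [r2c2∈{1}] r2c2's peers cover all but 1. So r2c2=1.
Step 6. [r4c3∈{4}] only 4 remains possible at r4c3. So r4c3=4.
Step 7. [r3c4∈{2}] nothing but 2 survives at r3c4 ⇒ r3c4=2.
Step 8. [r3c1∈{1}] nothing but 1 survives at r3c1 ⇒ r3c1=1.

Answer: 2 3 1 4 / 4 1 2 3 / 1 4 3 2 / 3 2 4 1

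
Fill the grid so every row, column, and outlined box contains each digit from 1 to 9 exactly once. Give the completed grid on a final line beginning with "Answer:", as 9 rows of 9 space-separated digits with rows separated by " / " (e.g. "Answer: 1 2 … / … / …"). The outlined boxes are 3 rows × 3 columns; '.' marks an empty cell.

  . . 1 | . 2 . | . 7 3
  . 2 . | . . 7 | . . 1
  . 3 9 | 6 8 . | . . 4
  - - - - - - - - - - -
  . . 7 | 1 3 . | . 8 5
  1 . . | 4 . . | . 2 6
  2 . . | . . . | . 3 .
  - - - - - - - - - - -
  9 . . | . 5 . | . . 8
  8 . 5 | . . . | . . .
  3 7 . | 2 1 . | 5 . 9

Step 1. [r6c4∈{5,7,8,9}] 8 has one home in col 4: r6c4, so r6c4=8.
Step 2. [r2c8∈{5,6,9}] col 8 places 9 nowhere but r2c8 ⇒ r2c8=9.
Step 3. [r6c7∈{1,4,7,9}] across row 6, 1 lands solely at r6c7 ⇒ r6c7=1.
Step 4. [r4c7∈{4,9}] 4 has one home in box 6: r4c7 ⇒ r4c7=4.
Step 5. [r4c1∈{6}] r4c1 is down to just 6 ⇒ r4c1=6.
Step 6. [r2c5∈{4}] r2c5 has the single candidate 4 ⇒ r2c5=4.
Step 7. [r5c7∈{7,9}] 9 has one home in col 7: r5c7. So r5c7=9.
Step 8. [r2c1∈{5}] r2c1 is down to just 5. So r2c1=5.
Step 9. [r5c6∈{5}] r5c6's peers cover all but 5. So r5c6=5.
Step 10. [r1c6∈{9}] only 9 remains possible at r1c6. So r1c6=9.
Step 11. [r6c5∈{6,7,9}] box 5 places 9 nowhere but r6c5, so r6c5=9.
Step 12. [r8c5∈{6,7}] 6 has one home in col 5: r8c5, so r8c5=6.
Step 13. [r6c3∈{4}] r6c3's peers cover all but 4. So r6c3=4.
Step 14. [r9c3∈{6}] r9c3's peers cover all but 6. So r9c3=6.
Step 15. [r1c2∈{4,6,8}] r1c2 is the only open cell in col 2 admitting 6 ⇒ r1c2=6.
Step 16. [r7c8∈{1,4,6}] in col 8, 6 fits only at r7c8. So r7c8=6.
Step 17. [r8c9∈{2,7}] 2 has one home in col 9: r8c9, so r8c9=2.
Step 18. [r9c8∈{4}] r9c8's peers cover all but 4. So r9c8=4.
Step 19. [r2c4∈{3}] r2c4 is down to just 3, so r2c4=3.
Step 20. [r7c2∈{1,4}] 1 has one home in row 7: r7c2, so r7c2=1.
Step 21. [r7c4∈{7}] r7c4 has the single candidate 7. So r7c4=7.
Step 22. [r7c6∈{3,4}] across row 7, 4 lands solely at r7c6, so r7c6=4.
Step 23. [r2c3∈{8}] r2c3 has the single candidate 8 ⇒ r2c3=8.
Step 24. [r8c7∈{3,7}] row 8 places 7 nowhere but r8c7 ⇒ r8c7=7.
Step 25. [r8c6∈{3}] only 3 remains possible at r8c6 ⇒ r8c6=3.
Step 26. [r4c2∈{9}] only 9 remains possible at r4c2. So r4c2=9.
Step 27. [r7c7∈{3}] r7c7's peers cover all but 3 ⇒ r7c7=3.
Step 28. [r5c2∈{8}] r5c2 is down to just 8, so r5c2=8.
Step 29. [r8c8∈{1}] r8c8 is down to just 1, so r8c8=1.
Step 30. [r8c4∈{9}] r8c4 has the single candidate 9, so r8c4=9.
Step 31. [r1c7∈{8}] nothing but 8 survives at r1c7 ⇒ r1c7=8.
Step 32. [r1c1∈{4}] nothing but 4 survives at r1c1, so r1c1=4.
Step 33. [r3c8∈{5}] r3c8's peers cover all but 5 ⇒ r3c8=5.
Step 34. [r3c6∈{1}] r3c6's peers cover all but 1, so r3c6=1.
Step 35. [r8c2∈{4}] r8c2 has the single candidate 4, so r8c2=4.
Step 36. [r6c2∈{5}] nothing but 5 survives at r6c2 ⇒ r6c2=5.
Step 37. [r5c3∈{3}] r5c3 is down to just 3, so r5c3=3.
Step 38. [r5c5∈{7}] only 7 remains possible at r5c5, so r5c5=7.
Step 39. [r4c6∈{2}] only 2 remains possible at r4c6 ⇒ r4c6=2.
Step 40. [r7c3∈{2}] r7c3 is down to just 2, so r7c3=2.
Step 41. [r1c4∈{5}] nothing but 5 survives at r1c4, so r1c4=5.
Step 42. [r6c9∈{7}] only 7 remains possible at r6c9. So r6c9=7.
Step 43. [r3c7∈{2}] nothing but 2 survives at r3c7 ⇒ r3c7=2.
Step 44. [r9c6∈{8}] r9c6 has the single candidate 8 ⇒ r9c6=8.
Step 45. [r3c1∈{7}] nothing but 7 survives at r3c1. So r3c1=7.
Step 46. [r2c7∈{6}] r2c7 is down to just 6, so r2c7=6.
Step 47. [r6c6∈{6}] r6c6's peers cover all but 6. So r6c6=6.

Answer: 4 6 1 5 2 9 8 7 3 / 5 2 8 3 4 7 6 9 1 / 7 3 9 6 8 1 2 5 4 / 6 9 7 1 3 2 4 8 5 / 1 8 3 4 7 5 9 2 6 / 2 5 4 8 9 6 1 3 7 / 9 1 2 7 5 4 3 6 8 / 8 4 5 9 6 3 7 1 2 / 3 7 6 2 1 8 5 4 9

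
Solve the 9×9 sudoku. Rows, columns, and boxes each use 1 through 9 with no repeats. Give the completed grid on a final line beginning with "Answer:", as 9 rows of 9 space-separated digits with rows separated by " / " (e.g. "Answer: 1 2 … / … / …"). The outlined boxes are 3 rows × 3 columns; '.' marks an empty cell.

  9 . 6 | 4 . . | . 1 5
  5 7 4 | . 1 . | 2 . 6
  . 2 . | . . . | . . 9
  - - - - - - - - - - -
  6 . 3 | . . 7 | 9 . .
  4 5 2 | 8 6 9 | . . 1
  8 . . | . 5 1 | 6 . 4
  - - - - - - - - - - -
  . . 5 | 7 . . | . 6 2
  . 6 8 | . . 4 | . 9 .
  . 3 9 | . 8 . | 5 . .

Step 1. [r7c6∈{3}] r7c6 is down to just 3, so r7c6=3.
Step 2. [r8c5∈{2}] only 2 remains possible at r8c5. So r8c5=2.
Step 3. [r3c1∈{1,3}] across col 1, 3 lands solely at r3c1 ⇒ r3c1=3.
Step 4. [r7c1∈{1}] nothing but 1 survives at r7c1 ⇒ r7c1=1.
Step 5. [r9c9∈{7}] nothing but 7 survives at r9c9, so r9c9=7.
Step 6. [r2c6∈{8}] r2c6 is down to just 8, so r2c6=8.
Step 7. [r2c8∈{3}] nothing but 3 survives at r2c8 ⇒ r2c8=3.
Step 8. [r5c8∈{7}] nothing but 7 survives at r5c8, so r5c8=7.
Step 9. [r7c7∈{4,8}] r7c7 is the only open cell in row 7 admitting 8, so r7c7=8.
Step 10. [r3c5∈{7}] r3c5 has the single candidate 7. So r3c5=7.
Step 11. [r4c4∈{2}] nothing but 2 survives at r4c4. So r4c4=2.
Step 12. [r8c4∈{1,5}] across row 8, 5 lands solely at r8c4. So r8c4=5.
Step 13. [r3c8∈{4,8}] row 3 places 8 nowhere but r3c8, so r3c8=8.
Step 14. [r3c4∈{6}] nothing but 6 survives at r3c4 ⇒ r3c4=6.
Step 15. [r8c7∈{1,3}] 1 has one home in row 8: r8c7 ⇒ r8c7=1.
Step 16. [r7c5∈{9}] nothing but 9 survives at r7c5. So r7c5=9.
Step 17. [r9c4∈{1}] only 1 remains possible at r9c4. So r9c4=1.
Step 18. [r4c2∈{1}] nothing but 1 survives at r4c2. So r4c2=1.
Step 19. [r4c5∈{4}] r4c5 has the single candidate 4. So r4c5=4.
Step 20. [r6c4∈{3}] r6c4 has the single candidate 3. So r6c4=3.
Step 21. [r7c2∈{4}] only 4 remains possible at r7c2. So r7c2=4.
Step 22. [r1c6∈{2}] only 2 remains possible at r1c6. So r1c6=2.
Step 23. [r1c5∈{3}] r1c5's peers cover all but 3. So r1c5=3.
Step 24. [r1c7∈{7}] r1c7 has the single candidate 7. So r1c7=7.
Step 25. [r2c4∈{9}] only 9 remains possible at r2c4. So r2c4=9.
Step 26. [r3c7∈{4}] only 4 remains possible at r3c7 ⇒ r3c7=4.
Step 27. [r4c9∈{8}] r4c9 is down to just 8. So r4c9=8.
Step 28. [r6c8∈{2}] nothing but 2 survives at r6c8. So r6c8=2.
Step 29. [r1c2∈{8}] r1c2 is down to just 8. So r1c2=8.
Step 30. [r8c9∈{3}] r8c9's peers cover all but 3. So r8c9=3.
Step 31. [r6c3∈{7}] r6c3 has the single candidate 7, so r6c3=7.
Step 32. [r3c3∈{1}] r3c3 has the single candidate 1 ⇒ r3c3=1.
Step 33. [r9c8∈{4}] r9c8's peers cover all but 4 ⇒ r9c8=4.
Step 34. [r8c1∈{7}] only 7 remains possible at r8c1, so r8c1=7.
Step 35. [r3c6∈{5}] nothing but 5 survives at r3c6, so r3c6=5.
Step 36. [r4c8∈{5}] r4c8's peers cover all but 5, so r4c8=5.
Step 37. [r5c7∈{3}] r5c7 is down to just 3 ⇒ r5c7=3.
Step 38. [r9c6∈{6}] only 6 remains possible at r9c6, so r9c6=6.
Step 39. [r6c2∈{9}] r6c2's peers cover all but 9 ⇒ r6c2=9.
Step 40. [r9c1∈{2}] only 2 remains possible at r9c1. So r9c1=2.

Answer: 9 8 6 4 3 2 7 1 5 / 5 7 4 9 1 8 2 3 6 / 3 2 1 6 7 5 4 8 9 / 6 1 3 2 4 7 9 5 8 / 4 5 2 8 6 9 3 7 1 / 8 9 7 3 5 1 6 2 4 / 1 4 5 7 9 3 8 6 2 / 7 6 8 5 2 4 1 9 3 / 2 3 9 1 8 6 5 4 7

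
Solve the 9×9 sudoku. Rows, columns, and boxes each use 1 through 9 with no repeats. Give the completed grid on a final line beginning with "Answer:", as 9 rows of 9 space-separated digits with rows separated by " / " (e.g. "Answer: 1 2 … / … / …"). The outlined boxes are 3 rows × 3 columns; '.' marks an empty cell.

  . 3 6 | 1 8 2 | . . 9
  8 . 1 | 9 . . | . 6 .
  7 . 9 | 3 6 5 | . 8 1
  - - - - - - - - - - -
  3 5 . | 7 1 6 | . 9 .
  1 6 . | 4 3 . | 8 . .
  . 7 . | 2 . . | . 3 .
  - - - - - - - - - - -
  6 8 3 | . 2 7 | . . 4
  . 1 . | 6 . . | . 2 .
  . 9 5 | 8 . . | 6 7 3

Step 1. [r8c1∈{4}] r8c1 is down to just 4 ⇒ r8c1=4.
Step 2. [r5c8∈{5}] r5c8 has the single candidate 5, so r5c8=5.
Step 3. [r4c9∈{2}] nothing but 2 survives at r4c9, so r4c9=2.
Step 4. [r4c7∈{4}] only 4 remains possible at r4c7, so r4c7=4.
Step 5. [r7c7∈{1,5,9}] in row 7, 9 fits only at r7c7. So r7c7=9.
Step 6. [r8c7∈{5}] r8c7's peers cover all but 5. So r8c7=5.
Step 7. [r5c6∈{9}] r5c6's peers cover all but 9, so r5c6=9.
Step 8. [r2c6∈{4}] only 4 remains possible at r2c6 ⇒ r2c6=4.
Step 9. [r2c5∈{7}] r2c5 has the single candidate 7. So r2c5=7.
Step 10. [r2c2∈{2}] r2c2 has the single candidate 2, so r2c2=2.
Step 11. [r6c6∈{8}] r6c6 is down to just 8. So r6c6=8.
Step 12. [r8c9∈{8}] nothing but 8 survives at r8c9, so r8c9=8.
Step 13. [r8c5∈{9}] nothing but 9 survives at r8c5 ⇒ r8c5=9.
Step 14. [r9c1∈{2}] r9c1 is down to just 2 ⇒ r9c1=2.
Step 15. [r5c9∈{7}] r5c9 has the single candidate 7, so r5c9=7.
Step 16. [r6c7∈{1}] nothing but 1 survives at r6c7. So r6c7=1.
Step 17. [r7c8∈{1}] only 1 remains possible at r7c8, so r7c8=1.
Step 18. [r4c3∈{8}] only 8 remains possible at r4c3 ⇒ r4c3=8.
Step 19. [r7c4∈{5}] nothing but 5 survives at r7c4, so r7c4=5.
Step 20. [r1c8∈{4}] r1c8's peers cover all but 4. So r1c8=4.
Step 21. [r9c6∈{1}] r9c6 has the single candidate 1 ⇒ r9c6=1.
Step 22. [r5c3∈{2}] r5c3 has the single candidate 2. So r5c3=2.
Step 23. [r6c1∈{9}] only 9 remains possible at r6c1 ⇒ r6c1=9.
Step 24. [r8c3∈{7}] r8c3 is down to just 7. So r8c3=7.
Step 25. [r6c9∈{6}] r6c9 is down to just 6 ⇒ r6c9=6.
Step 26. [r9c5∈{4}] nothing but 4 survives at r9c5 ⇒ r9c5=4.
Step 27. [r1c7∈{7}] only 7 remains possible at r1c7 ⇒ r1c7=7.
Step 28. [r3c2∈{4}] r3c2 has the single candidate 4 ⇒ r3c2=4.
Step 29. [r1c1∈{5}] r1c1 has the single candidate 5. So r1c1=5.
Step 30. [r2c7∈{3}] r2c7's peers cover all but 3. So r2c7=3.
Step 31. [r6c3∈{4}] only 4 remains possible at r6c3. So r6c3=4.
Step 32. [r2c9∈{5}] r2c9 has the single candidate 5 ⇒ r2c9=5.
Step 33. [r3c7∈{2}] only 2 remains possible at r3c7 ⇒ r3c7=2.
Step 34. [r6c5∈{5}] nothing but 5 survives at r6c5, so r6c5=5.
Step 35. [r8c6∈{3}] r8c6 is down to just 3, so r8c6=3.

Answer: 5 3 6 1 8 2 7 4 9 / 8 2 1 9 7 4 3 6 5 / 7 4 9 3 6 5 2 8 1 / 3 5 8 7 1 6 4 9 2 / 1 6 2 4 3 9 8 5 7 / 9 7 4 2 5 8 1 3 6 / 6 8 3 5 2 7 9 1 4 / 4 1 7 6 9 3 5 2 8 / 2 9 5 8 4 1 6 7 3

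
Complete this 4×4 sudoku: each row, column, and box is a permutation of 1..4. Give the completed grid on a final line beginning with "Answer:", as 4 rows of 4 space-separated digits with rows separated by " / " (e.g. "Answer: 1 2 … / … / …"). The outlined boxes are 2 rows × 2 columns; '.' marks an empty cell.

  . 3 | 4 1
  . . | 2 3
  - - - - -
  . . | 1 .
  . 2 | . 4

Step 1. [r3c2∈{4}] r3c2 has the single candidate 4. So r3c2=4.
Step 2. [r4c1∈{1,3}] r4c1 is the only open cell in row 4 admitting 1, so r4c1=1.
Step 3. [r2c2∈{1}] r2c2 has the single candidate 1 ⇒ r2c2=1.
Step 4. [r1c1∈{2}] only 2 remains possible at r1c1 ⇒ r1c1=2.
Step 5. [r4c3∈{3}] nothing but 3 survives at r4c3. So r4c3=3.
Step 6. [r3c1∈{3}] r3c1's peers cover all but 3, so r3c1=3.
Step 7. [r2c1∈{4}] r2c1 has the single candidate 4. So r2c1=4.
Step 8. [r3c4∈{2}] r3c4 is down to just 2 ⇒ r3c4=2.

Answer: 2 3 4 1 / 4 1 2 3 / 3 4 1 2 / 1 2 3 4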